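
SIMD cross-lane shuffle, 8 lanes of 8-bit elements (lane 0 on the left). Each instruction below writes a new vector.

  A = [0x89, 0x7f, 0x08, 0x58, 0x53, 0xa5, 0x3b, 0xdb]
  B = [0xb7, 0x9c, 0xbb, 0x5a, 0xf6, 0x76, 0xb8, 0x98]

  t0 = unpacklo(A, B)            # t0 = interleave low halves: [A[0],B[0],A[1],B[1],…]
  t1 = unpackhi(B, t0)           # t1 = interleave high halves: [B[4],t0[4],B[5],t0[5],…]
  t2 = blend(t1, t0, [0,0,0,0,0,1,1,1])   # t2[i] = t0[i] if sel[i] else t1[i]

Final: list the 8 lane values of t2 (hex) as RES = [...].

RES = [ 0xf6  0x08  0x76  0xbb  0xb8  0xbb  0x58  0x5a ]

  t0: 89 b7 7f 9c 08 bb 58 5a
  t1: f6 08 76 bb b8 58 98 5a
  t2: f6 08 76 bb b8 bb 58 5a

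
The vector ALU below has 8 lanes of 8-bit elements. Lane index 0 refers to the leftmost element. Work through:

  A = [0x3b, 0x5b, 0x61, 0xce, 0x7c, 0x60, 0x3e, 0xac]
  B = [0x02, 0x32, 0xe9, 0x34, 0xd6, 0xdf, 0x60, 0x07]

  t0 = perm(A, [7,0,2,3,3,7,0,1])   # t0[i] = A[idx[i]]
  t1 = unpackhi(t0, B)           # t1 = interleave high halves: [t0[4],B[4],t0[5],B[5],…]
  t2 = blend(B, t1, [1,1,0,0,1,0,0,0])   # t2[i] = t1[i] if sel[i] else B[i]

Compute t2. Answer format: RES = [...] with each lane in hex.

RES = [ 0xce  0xd6  0xe9  0x34  0x3b  0xdf  0x60  0x07 ]

  t0: ac 3b 61 ce ce ac 3b 5b
  t1: ce d6 ac df 3b 60 5b 07
  t2: ce d6 e9 34 3b df 60 07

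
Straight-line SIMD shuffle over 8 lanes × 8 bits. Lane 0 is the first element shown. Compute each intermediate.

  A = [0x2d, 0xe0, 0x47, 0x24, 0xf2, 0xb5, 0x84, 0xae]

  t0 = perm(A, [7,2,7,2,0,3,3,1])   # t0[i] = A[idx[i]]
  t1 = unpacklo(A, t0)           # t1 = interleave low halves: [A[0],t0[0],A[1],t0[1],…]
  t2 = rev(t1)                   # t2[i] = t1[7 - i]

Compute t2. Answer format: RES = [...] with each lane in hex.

RES = [ 0x47  0x24  0xae  0x47  0x47  0xe0  0xae  0x2d ]

→ t0 |ae|47|ae|47|2d|24|24|e0|
→ t1 |2d|ae|e0|47|47|ae|24|47|
→ t2 |47|24|ae|47|47|e0|ae|2d|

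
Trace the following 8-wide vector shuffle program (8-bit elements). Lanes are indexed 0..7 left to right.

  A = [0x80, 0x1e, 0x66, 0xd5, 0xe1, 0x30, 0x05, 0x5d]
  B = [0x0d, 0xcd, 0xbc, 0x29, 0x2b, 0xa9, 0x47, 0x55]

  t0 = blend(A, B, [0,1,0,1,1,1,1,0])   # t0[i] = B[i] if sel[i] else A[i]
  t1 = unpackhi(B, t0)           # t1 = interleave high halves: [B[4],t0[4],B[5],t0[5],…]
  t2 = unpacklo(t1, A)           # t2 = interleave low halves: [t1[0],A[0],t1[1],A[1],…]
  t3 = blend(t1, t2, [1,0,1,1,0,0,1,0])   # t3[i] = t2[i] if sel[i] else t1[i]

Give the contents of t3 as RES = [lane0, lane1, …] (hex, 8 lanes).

RES = [ 0x2b  0x2b  0x2b  0x1e  0x47  0x47  0xa9  0x5d ]

t0 = [0x80, 0xcd, 0x66, 0x29, 0x2b, 0xa9, 0x47, 0x5d]
t1 = [0x2b, 0x2b, 0xa9, 0xa9, 0x47, 0x47, 0x55, 0x5d]
t2 = [0x2b, 0x80, 0x2b, 0x1e, 0xa9, 0x66, 0xa9, 0xd5]
t3 = [0x2b, 0x2b, 0x2b, 0x1e, 0x47, 0x47, 0xa9, 0x5d]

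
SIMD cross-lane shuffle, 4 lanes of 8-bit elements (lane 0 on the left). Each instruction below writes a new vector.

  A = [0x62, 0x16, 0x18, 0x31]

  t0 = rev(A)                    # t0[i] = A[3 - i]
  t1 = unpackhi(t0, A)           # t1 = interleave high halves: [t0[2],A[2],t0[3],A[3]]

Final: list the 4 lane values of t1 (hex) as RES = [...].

t0 = [0x31, 0x18, 0x16, 0x62]
t1 = [0x16, 0x18, 0x62, 0x31]

RES = [0x16, 0x18, 0x62, 0x31]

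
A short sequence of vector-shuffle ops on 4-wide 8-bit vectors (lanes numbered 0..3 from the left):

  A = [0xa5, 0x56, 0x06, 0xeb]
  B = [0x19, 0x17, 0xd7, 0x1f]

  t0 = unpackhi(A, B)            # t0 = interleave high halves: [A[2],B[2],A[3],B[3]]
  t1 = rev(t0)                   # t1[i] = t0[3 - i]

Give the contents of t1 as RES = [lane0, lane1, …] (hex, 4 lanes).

RES = [0x1f, 0xeb, 0xd7, 0x06]

→ t0 |06|d7|eb|1f|
→ t1 |1f|eb|d7|06|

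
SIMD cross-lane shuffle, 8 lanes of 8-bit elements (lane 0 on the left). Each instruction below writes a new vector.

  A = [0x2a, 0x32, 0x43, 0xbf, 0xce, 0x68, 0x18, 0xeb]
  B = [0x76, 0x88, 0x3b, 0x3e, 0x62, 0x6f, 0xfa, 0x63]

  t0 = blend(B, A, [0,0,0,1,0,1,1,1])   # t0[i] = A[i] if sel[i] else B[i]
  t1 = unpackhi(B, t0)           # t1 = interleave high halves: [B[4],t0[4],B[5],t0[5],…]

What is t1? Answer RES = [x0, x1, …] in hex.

  t0: 76 88 3b bf 62 68 18 eb
  t1: 62 62 6f 68 fa 18 63 eb

RES = [ 0x62  0x62  0x6f  0x68  0xfa  0x18  0x63  0xeb ]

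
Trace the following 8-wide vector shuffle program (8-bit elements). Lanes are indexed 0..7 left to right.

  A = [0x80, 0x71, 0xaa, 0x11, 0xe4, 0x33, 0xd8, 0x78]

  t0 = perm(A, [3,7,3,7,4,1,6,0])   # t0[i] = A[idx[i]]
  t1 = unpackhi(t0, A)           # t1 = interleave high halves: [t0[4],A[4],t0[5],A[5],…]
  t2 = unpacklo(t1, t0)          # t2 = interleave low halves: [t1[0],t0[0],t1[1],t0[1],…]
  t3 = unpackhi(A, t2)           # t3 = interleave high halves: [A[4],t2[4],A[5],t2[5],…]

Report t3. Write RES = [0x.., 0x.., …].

t0 = [0x11, 0x78, 0x11, 0x78, 0xe4, 0x71, 0xd8, 0x80]
t1 = [0xe4, 0xe4, 0x71, 0x33, 0xd8, 0xd8, 0x80, 0x78]
t2 = [0xe4, 0x11, 0xe4, 0x78, 0x71, 0x11, 0x33, 0x78]
t3 = [0xe4, 0x71, 0x33, 0x11, 0xd8, 0x33, 0x78, 0x78]

RES = [0xe4, 0x71, 0x33, 0x11, 0xd8, 0x33, 0x78, 0x78]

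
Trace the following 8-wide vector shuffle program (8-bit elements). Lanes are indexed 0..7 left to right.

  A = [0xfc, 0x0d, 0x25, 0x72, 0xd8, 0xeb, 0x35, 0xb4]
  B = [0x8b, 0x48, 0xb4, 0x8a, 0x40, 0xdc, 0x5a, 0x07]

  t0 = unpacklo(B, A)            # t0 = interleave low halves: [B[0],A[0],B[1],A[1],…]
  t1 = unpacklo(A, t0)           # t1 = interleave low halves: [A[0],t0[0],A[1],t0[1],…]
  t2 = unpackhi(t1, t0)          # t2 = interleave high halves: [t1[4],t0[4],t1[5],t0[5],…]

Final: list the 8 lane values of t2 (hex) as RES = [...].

t0 = [0x8b, 0xfc, 0x48, 0x0d, 0xb4, 0x25, 0x8a, 0x72]
t1 = [0xfc, 0x8b, 0x0d, 0xfc, 0x25, 0x48, 0x72, 0x0d]
t2 = [0x25, 0xb4, 0x48, 0x25, 0x72, 0x8a, 0x0d, 0x72]

RES = [0x25, 0xb4, 0x48, 0x25, 0x72, 0x8a, 0x0d, 0x72]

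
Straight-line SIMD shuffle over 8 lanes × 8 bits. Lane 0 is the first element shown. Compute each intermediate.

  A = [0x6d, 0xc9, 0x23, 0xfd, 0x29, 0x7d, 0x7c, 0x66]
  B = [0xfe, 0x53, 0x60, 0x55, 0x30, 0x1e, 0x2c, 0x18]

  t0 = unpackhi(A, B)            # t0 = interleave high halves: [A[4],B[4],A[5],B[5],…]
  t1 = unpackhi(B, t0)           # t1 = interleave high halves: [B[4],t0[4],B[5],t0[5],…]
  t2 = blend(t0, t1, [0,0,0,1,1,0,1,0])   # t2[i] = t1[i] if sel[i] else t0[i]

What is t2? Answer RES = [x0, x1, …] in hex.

RES = [ 0x29  0x30  0x7d  0x2c  0x2c  0x2c  0x18  0x18 ]

→ t0 |29|30|7d|1e|7c|2c|66|18|
→ t1 |30|7c|1e|2c|2c|66|18|18|
→ t2 |29|30|7d|2c|2c|2c|18|18|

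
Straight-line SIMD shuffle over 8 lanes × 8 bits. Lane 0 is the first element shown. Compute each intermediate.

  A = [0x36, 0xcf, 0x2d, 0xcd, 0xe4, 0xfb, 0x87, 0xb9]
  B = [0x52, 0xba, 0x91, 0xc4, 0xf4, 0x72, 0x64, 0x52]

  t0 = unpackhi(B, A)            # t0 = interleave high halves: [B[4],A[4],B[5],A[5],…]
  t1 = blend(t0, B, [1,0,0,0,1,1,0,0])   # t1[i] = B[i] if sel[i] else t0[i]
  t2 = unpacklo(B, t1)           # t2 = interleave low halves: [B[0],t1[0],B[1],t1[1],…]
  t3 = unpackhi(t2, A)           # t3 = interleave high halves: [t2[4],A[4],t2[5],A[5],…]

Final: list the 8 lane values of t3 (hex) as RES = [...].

t0 = [0xf4, 0xe4, 0x72, 0xfb, 0x64, 0x87, 0x52, 0xb9]
t1 = [0x52, 0xe4, 0x72, 0xfb, 0xf4, 0x72, 0x52, 0xb9]
t2 = [0x52, 0x52, 0xba, 0xe4, 0x91, 0x72, 0xc4, 0xfb]
t3 = [0x91, 0xe4, 0x72, 0xfb, 0xc4, 0x87, 0xfb, 0xb9]

RES = [0x91, 0xe4, 0x72, 0xfb, 0xc4, 0x87, 0xfb, 0xb9]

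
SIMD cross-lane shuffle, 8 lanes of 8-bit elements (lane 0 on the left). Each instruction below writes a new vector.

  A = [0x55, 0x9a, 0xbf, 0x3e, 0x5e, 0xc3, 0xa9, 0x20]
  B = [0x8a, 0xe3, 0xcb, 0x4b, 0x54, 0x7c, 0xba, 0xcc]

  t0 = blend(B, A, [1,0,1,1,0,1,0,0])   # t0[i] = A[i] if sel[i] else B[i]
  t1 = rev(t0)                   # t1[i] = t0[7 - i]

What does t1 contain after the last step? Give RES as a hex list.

RES = [0xcc, 0xba, 0xc3, 0x54, 0x3e, 0xbf, 0xe3, 0x55]

t0 = [0x55, 0xe3, 0xbf, 0x3e, 0x54, 0xc3, 0xba, 0xcc]
t1 = [0xcc, 0xba, 0xc3, 0x54, 0x3e, 0xbf, 0xe3, 0x55]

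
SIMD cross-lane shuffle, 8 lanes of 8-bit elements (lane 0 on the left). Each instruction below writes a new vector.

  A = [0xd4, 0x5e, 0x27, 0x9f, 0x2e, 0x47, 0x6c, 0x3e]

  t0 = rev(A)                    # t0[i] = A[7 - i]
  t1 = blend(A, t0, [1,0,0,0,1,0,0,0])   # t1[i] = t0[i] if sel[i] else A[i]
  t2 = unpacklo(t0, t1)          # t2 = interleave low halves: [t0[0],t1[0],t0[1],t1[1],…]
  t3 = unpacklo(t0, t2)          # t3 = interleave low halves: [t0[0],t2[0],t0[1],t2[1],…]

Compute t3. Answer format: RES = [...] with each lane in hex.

RES = [ 0x3e  0x3e  0x6c  0x3e  0x47  0x6c  0x2e  0x5e ]

t0 = [0x3e, 0x6c, 0x47, 0x2e, 0x9f, 0x27, 0x5e, 0xd4]
t1 = [0x3e, 0x5e, 0x27, 0x9f, 0x9f, 0x47, 0x6c, 0x3e]
t2 = [0x3e, 0x3e, 0x6c, 0x5e, 0x47, 0x27, 0x2e, 0x9f]
t3 = [0x3e, 0x3e, 0x6c, 0x3e, 0x47, 0x6c, 0x2e, 0x5e]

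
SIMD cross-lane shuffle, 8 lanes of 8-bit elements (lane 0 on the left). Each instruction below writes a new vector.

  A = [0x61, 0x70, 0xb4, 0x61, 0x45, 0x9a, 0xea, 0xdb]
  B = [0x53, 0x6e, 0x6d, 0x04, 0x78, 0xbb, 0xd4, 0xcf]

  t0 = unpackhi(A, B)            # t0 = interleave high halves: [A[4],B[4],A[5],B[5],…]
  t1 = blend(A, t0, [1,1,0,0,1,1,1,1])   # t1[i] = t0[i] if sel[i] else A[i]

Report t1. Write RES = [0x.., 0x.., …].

RES = [0x45, 0x78, 0xb4, 0x61, 0xea, 0xd4, 0xdb, 0xcf]

t0 = [0x45, 0x78, 0x9a, 0xbb, 0xea, 0xd4, 0xdb, 0xcf]
t1 = [0x45, 0x78, 0xb4, 0x61, 0xea, 0xd4, 0xdb, 0xcf]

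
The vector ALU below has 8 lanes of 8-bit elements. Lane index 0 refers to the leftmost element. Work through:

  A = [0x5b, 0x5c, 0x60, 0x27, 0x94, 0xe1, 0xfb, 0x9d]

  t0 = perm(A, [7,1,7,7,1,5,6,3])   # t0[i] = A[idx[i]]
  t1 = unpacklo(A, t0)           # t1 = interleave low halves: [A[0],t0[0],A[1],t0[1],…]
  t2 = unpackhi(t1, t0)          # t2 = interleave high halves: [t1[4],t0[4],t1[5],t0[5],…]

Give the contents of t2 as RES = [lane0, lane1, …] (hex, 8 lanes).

  t0: 9d 5c 9d 9d 5c e1 fb 27
  t1: 5b 9d 5c 5c 60 9d 27 9d
  t2: 60 5c 9d e1 27 fb 9d 27

RES = [ 0x60  0x5c  0x9d  0xe1  0x27  0xfb  0x9d  0x27 ]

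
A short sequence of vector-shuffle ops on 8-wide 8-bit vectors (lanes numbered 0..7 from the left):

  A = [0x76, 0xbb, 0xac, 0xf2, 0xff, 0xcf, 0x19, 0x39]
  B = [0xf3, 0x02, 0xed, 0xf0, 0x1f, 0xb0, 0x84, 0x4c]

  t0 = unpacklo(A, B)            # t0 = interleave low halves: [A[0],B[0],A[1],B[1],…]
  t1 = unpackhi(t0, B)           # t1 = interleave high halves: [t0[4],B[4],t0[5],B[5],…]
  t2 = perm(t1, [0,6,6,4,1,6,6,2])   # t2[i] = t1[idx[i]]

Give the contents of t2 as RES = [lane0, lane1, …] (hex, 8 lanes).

  t0: 76 f3 bb 02 ac ed f2 f0
  t1: ac 1f ed b0 f2 84 f0 4c
  t2: ac f0 f0 f2 1f f0 f0 ed

RES = [0xac, 0xf0, 0xf0, 0xf2, 0x1f, 0xf0, 0xf0, 0xed]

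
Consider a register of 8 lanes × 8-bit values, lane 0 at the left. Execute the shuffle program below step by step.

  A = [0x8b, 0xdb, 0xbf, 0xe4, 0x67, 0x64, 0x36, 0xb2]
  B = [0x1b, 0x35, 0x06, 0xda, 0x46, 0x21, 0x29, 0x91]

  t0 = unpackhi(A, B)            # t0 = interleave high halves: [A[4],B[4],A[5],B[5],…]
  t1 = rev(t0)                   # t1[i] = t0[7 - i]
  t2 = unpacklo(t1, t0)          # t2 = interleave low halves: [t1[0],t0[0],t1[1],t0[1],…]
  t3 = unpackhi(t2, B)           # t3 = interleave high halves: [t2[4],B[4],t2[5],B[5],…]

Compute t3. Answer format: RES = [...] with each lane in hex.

t0 = [0x67, 0x46, 0x64, 0x21, 0x36, 0x29, 0xb2, 0x91]
t1 = [0x91, 0xb2, 0x29, 0x36, 0x21, 0x64, 0x46, 0x67]
t2 = [0x91, 0x67, 0xb2, 0x46, 0x29, 0x64, 0x36, 0x21]
t3 = [0x29, 0x46, 0x64, 0x21, 0x36, 0x29, 0x21, 0x91]

RES = [ 0x29  0x46  0x64  0x21  0x36  0x29  0x21  0x91 ]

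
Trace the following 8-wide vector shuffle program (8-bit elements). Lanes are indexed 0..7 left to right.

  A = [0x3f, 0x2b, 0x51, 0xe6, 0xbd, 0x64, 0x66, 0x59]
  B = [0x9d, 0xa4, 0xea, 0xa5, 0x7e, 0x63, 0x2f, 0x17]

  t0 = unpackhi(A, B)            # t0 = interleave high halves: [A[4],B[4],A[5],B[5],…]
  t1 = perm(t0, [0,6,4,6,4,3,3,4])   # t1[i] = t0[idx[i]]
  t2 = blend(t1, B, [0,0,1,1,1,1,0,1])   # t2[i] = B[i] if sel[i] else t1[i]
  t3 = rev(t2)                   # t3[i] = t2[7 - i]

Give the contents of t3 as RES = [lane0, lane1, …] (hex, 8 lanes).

t0 = [0xbd, 0x7e, 0x64, 0x63, 0x66, 0x2f, 0x59, 0x17]
t1 = [0xbd, 0x59, 0x66, 0x59, 0x66, 0x63, 0x63, 0x66]
t2 = [0xbd, 0x59, 0xea, 0xa5, 0x7e, 0x63, 0x63, 0x17]
t3 = [0x17, 0x63, 0x63, 0x7e, 0xa5, 0xea, 0x59, 0xbd]

RES = [ 0x17  0x63  0x63  0x7e  0xa5  0xea  0x59  0xbd ]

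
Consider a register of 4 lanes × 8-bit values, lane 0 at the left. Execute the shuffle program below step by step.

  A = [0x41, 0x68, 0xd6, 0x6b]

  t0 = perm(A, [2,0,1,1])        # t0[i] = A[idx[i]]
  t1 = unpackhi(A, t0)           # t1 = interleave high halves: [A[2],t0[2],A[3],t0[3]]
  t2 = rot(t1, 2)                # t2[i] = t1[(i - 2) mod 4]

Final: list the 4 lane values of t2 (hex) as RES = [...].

RES = [ 0x6b  0x68  0xd6  0x68 ]

  t0: d6 41 68 68
  t1: d6 68 6b 68
  t2: 6b 68 d6 68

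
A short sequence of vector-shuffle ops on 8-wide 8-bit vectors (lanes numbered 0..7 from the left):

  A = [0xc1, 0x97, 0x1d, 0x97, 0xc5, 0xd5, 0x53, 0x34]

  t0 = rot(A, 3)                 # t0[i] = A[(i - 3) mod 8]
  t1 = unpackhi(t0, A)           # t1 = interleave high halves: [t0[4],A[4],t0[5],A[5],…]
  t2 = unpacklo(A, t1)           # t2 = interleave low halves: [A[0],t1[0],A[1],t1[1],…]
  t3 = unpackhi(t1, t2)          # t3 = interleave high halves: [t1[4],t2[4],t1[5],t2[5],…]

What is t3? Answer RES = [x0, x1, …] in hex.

RES = [ 0x97  0x1d  0x53  0x1d  0xc5  0x97  0x34  0xd5 ]

t0 = [0xd5, 0x53, 0x34, 0xc1, 0x97, 0x1d, 0x97, 0xc5]
t1 = [0x97, 0xc5, 0x1d, 0xd5, 0x97, 0x53, 0xc5, 0x34]
t2 = [0xc1, 0x97, 0x97, 0xc5, 0x1d, 0x1d, 0x97, 0xd5]
t3 = [0x97, 0x1d, 0x53, 0x1d, 0xc5, 0x97, 0x34, 0xd5]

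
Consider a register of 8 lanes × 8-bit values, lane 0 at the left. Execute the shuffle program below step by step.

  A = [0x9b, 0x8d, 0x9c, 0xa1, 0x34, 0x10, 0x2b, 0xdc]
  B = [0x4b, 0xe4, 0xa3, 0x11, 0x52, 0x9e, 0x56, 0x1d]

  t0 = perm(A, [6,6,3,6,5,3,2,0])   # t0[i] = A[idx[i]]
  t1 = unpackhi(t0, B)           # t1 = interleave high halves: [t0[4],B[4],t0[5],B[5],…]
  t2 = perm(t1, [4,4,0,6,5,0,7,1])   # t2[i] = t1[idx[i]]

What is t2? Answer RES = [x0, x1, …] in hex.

  t0: 2b 2b a1 2b 10 a1 9c 9b
  t1: 10 52 a1 9e 9c 56 9b 1d
  t2: 9c 9c 10 9b 56 10 1d 52

RES = [ 0x9c  0x9c  0x10  0x9b  0x56  0x10  0x1d  0x52 ]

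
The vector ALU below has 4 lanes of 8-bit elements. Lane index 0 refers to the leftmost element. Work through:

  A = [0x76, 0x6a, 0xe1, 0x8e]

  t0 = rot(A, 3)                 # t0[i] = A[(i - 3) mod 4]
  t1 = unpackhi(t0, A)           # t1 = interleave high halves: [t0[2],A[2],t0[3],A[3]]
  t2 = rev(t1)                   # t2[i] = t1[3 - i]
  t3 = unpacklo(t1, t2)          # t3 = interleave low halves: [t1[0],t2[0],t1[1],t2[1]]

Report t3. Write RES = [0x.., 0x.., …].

RES = [0x8e, 0x8e, 0xe1, 0x76]

t0 = [0x6a, 0xe1, 0x8e, 0x76]
t1 = [0x8e, 0xe1, 0x76, 0x8e]
t2 = [0x8e, 0x76, 0xe1, 0x8e]
t3 = [0x8e, 0x8e, 0xe1, 0x76]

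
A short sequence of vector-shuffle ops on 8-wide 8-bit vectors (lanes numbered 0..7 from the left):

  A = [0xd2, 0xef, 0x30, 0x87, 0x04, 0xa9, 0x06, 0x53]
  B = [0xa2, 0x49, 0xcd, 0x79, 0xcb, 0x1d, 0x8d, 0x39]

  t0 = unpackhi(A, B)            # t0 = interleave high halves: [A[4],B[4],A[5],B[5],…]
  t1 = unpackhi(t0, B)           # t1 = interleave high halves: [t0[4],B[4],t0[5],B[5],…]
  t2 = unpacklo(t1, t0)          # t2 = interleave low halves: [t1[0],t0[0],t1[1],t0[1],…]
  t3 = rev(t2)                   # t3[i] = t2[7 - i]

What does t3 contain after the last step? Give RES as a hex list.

t0 = [0x04, 0xcb, 0xa9, 0x1d, 0x06, 0x8d, 0x53, 0x39]
t1 = [0x06, 0xcb, 0x8d, 0x1d, 0x53, 0x8d, 0x39, 0x39]
t2 = [0x06, 0x04, 0xcb, 0xcb, 0x8d, 0xa9, 0x1d, 0x1d]
t3 = [0x1d, 0x1d, 0xa9, 0x8d, 0xcb, 0xcb, 0x04, 0x06]

RES = [0x1d, 0x1d, 0xa9, 0x8d, 0xcb, 0xcb, 0x04, 0x06]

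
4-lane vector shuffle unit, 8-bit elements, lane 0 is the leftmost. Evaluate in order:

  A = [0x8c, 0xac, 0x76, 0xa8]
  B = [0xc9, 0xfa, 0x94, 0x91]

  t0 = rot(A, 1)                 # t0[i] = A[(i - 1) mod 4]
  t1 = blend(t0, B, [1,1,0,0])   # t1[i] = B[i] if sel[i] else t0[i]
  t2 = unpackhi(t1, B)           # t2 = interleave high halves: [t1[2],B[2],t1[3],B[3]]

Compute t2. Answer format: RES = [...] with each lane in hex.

→ t0 |a8|8c|ac|76|
→ t1 |c9|fa|ac|76|
→ t2 |ac|94|76|91|

RES = [0xac, 0x94, 0x76, 0x91]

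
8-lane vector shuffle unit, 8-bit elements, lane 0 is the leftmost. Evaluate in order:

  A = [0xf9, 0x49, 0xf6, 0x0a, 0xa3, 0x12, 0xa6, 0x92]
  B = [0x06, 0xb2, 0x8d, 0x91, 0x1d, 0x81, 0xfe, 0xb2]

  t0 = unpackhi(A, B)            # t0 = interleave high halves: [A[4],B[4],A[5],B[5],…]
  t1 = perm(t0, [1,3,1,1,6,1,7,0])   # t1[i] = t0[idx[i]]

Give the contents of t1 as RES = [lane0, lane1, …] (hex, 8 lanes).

RES = [0x1d, 0x81, 0x1d, 0x1d, 0x92, 0x1d, 0xb2, 0xa3]

  t0: a3 1d 12 81 a6 fe 92 b2
  t1: 1d 81 1d 1d 92 1d b2 a3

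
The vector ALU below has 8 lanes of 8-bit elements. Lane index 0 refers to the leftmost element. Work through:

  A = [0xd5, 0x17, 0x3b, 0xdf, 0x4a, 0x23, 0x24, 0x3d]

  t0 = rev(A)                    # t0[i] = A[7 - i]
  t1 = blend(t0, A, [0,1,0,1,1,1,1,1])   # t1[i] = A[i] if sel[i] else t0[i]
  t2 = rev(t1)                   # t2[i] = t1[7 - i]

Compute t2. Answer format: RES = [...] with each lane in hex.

RES = [0x3d, 0x24, 0x23, 0x4a, 0xdf, 0x23, 0x17, 0x3d]

→ t0 |3d|24|23|4a|df|3b|17|d5|
→ t1 |3d|17|23|df|4a|23|24|3d|
→ t2 |3d|24|23|4a|df|23|17|3d|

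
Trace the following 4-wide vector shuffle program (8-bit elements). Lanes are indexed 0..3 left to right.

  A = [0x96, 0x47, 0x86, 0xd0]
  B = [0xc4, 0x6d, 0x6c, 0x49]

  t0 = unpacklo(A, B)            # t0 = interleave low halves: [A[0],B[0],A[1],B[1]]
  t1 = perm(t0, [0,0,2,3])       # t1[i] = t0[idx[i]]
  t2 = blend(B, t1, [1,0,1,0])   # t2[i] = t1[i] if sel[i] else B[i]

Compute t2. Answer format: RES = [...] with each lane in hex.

RES = [0x96, 0x6d, 0x47, 0x49]

t0 = [0x96, 0xc4, 0x47, 0x6d]
t1 = [0x96, 0x96, 0x47, 0x6d]
t2 = [0x96, 0x6d, 0x47, 0x49]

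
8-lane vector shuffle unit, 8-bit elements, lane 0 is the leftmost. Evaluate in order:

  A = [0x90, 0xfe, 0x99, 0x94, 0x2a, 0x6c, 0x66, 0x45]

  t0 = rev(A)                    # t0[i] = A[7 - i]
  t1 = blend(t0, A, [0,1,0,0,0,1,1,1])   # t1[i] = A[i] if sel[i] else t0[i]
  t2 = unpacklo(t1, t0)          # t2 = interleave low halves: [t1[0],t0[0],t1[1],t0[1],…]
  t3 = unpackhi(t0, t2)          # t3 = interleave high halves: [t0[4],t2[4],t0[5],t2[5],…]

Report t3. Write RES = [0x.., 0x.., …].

t0 = [0x45, 0x66, 0x6c, 0x2a, 0x94, 0x99, 0xfe, 0x90]
t1 = [0x45, 0xfe, 0x6c, 0x2a, 0x94, 0x6c, 0x66, 0x45]
t2 = [0x45, 0x45, 0xfe, 0x66, 0x6c, 0x6c, 0x2a, 0x2a]
t3 = [0x94, 0x6c, 0x99, 0x6c, 0xfe, 0x2a, 0x90, 0x2a]

RES = [ 0x94  0x6c  0x99  0x6c  0xfe  0x2a  0x90  0x2a ]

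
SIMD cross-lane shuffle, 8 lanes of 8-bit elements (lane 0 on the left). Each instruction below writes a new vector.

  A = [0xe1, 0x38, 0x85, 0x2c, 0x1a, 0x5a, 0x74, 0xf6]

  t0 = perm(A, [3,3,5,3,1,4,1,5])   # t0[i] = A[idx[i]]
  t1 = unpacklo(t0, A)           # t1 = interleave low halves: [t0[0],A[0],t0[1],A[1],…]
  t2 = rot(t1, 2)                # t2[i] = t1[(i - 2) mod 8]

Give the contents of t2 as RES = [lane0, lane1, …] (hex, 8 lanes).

RES = [ 0x2c  0x2c  0x2c  0xe1  0x2c  0x38  0x5a  0x85 ]

→ t0 |2c|2c|5a|2c|38|1a|38|5a|
→ t1 |2c|e1|2c|38|5a|85|2c|2c|
→ t2 |2c|2c|2c|e1|2c|38|5a|85|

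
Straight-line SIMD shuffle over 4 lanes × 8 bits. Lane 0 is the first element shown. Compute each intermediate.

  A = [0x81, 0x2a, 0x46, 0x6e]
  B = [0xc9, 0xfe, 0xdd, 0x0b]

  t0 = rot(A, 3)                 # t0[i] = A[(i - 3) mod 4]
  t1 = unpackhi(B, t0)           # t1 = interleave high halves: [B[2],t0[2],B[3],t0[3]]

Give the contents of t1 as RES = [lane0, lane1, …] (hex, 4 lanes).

RES = [0xdd, 0x6e, 0x0b, 0x81]

→ t0 |2a|46|6e|81|
→ t1 |dd|6e|0b|81|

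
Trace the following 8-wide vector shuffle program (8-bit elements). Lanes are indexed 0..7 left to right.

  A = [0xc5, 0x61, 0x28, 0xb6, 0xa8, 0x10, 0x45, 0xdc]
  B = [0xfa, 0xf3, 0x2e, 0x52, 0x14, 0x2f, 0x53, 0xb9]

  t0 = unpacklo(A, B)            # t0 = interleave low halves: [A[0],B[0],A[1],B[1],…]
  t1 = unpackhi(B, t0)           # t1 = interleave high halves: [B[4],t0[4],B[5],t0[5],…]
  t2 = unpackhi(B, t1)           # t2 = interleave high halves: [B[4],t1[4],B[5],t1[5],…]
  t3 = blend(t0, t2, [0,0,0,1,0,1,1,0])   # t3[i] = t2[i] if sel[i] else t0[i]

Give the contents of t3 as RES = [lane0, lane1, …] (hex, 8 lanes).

RES = [ 0xc5  0xfa  0x61  0xb6  0x28  0xb9  0xb9  0x52 ]

t0 = [0xc5, 0xfa, 0x61, 0xf3, 0x28, 0x2e, 0xb6, 0x52]
t1 = [0x14, 0x28, 0x2f, 0x2e, 0x53, 0xb6, 0xb9, 0x52]
t2 = [0x14, 0x53, 0x2f, 0xb6, 0x53, 0xb9, 0xb9, 0x52]
t3 = [0xc5, 0xfa, 0x61, 0xb6, 0x28, 0xb9, 0xb9, 0x52]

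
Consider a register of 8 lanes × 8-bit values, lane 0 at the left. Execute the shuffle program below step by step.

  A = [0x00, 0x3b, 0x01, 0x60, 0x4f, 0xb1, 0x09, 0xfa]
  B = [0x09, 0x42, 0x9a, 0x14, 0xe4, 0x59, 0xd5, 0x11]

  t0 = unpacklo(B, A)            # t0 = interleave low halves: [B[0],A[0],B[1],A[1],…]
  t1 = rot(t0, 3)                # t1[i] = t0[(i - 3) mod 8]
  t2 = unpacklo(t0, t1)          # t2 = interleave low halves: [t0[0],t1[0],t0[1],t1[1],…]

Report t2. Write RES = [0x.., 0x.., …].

RES = [ 0x09  0x01  0x00  0x14  0x42  0x60  0x3b  0x09 ]

t0 = [0x09, 0x00, 0x42, 0x3b, 0x9a, 0x01, 0x14, 0x60]
t1 = [0x01, 0x14, 0x60, 0x09, 0x00, 0x42, 0x3b, 0x9a]
t2 = [0x09, 0x01, 0x00, 0x14, 0x42, 0x60, 0x3b, 0x09]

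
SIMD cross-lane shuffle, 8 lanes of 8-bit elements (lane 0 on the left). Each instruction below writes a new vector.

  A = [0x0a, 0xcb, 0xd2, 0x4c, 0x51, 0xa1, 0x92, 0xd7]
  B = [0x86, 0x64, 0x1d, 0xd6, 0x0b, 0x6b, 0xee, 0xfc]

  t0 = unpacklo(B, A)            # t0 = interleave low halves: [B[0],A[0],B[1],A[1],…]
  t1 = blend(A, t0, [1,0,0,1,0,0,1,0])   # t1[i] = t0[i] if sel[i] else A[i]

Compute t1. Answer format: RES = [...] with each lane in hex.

t0 = [0x86, 0x0a, 0x64, 0xcb, 0x1d, 0xd2, 0xd6, 0x4c]
t1 = [0x86, 0xcb, 0xd2, 0xcb, 0x51, 0xa1, 0xd6, 0xd7]

RES = [0x86, 0xcb, 0xd2, 0xcb, 0x51, 0xa1, 0xd6, 0xd7]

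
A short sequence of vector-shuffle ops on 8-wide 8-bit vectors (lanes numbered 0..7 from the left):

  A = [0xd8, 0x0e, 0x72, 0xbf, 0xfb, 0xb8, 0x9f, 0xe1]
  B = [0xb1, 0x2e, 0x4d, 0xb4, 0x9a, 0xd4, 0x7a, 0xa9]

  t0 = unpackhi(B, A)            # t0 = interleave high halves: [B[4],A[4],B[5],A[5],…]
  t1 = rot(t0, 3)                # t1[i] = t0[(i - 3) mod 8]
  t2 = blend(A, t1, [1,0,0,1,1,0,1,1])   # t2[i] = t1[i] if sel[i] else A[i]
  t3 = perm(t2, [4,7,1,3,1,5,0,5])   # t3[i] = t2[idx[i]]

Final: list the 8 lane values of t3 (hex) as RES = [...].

RES = [ 0xfb  0x7a  0x0e  0x9a  0x0e  0xb8  0x9f  0xb8 ]

  t0: 9a fb d4 b8 7a 9f a9 e1
  t1: 9f a9 e1 9a fb d4 b8 7a
  t2: 9f 0e 72 9a fb b8 b8 7a
  t3: fb 7a 0e 9a 0e b8 9f b8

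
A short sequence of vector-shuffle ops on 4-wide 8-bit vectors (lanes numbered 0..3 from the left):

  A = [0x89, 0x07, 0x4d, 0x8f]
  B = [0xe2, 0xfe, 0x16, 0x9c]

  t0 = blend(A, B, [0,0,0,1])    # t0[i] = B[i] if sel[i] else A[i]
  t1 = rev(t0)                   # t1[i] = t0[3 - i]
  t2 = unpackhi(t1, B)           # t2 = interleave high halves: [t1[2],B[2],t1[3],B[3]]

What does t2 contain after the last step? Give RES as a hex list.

RES = [ 0x07  0x16  0x89  0x9c ]

→ t0 |89|07|4d|9c|
→ t1 |9c|4d|07|89|
→ t2 |07|16|89|9c|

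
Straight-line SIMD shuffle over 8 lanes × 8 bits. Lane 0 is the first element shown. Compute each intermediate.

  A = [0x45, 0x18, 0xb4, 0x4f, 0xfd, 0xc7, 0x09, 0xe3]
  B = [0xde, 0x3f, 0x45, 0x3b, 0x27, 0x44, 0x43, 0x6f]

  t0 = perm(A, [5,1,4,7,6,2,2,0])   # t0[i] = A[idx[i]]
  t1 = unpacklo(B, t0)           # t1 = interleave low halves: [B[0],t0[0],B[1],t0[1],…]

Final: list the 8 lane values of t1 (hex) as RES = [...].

  t0: c7 18 fd e3 09 b4 b4 45
  t1: de c7 3f 18 45 fd 3b e3

RES = [ 0xde  0xc7  0x3f  0x18  0x45  0xfd  0x3b  0xe3 ]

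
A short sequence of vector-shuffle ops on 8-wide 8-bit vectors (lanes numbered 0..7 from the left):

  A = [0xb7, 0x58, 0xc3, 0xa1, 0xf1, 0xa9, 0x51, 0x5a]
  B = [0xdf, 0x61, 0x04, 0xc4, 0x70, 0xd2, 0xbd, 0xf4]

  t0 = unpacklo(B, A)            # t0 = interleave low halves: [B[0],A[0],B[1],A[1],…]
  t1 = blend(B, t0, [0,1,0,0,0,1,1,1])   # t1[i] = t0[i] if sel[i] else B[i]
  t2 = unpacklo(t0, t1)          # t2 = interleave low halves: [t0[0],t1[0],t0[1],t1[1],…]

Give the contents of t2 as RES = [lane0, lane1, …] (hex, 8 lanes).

→ t0 |df|b7|61|58|04|c3|c4|a1|
→ t1 |df|b7|04|c4|70|c3|c4|a1|
→ t2 |df|df|b7|b7|61|04|58|c4|

RES = [ 0xdf  0xdf  0xb7  0xb7  0x61  0x04  0x58  0xc4 ]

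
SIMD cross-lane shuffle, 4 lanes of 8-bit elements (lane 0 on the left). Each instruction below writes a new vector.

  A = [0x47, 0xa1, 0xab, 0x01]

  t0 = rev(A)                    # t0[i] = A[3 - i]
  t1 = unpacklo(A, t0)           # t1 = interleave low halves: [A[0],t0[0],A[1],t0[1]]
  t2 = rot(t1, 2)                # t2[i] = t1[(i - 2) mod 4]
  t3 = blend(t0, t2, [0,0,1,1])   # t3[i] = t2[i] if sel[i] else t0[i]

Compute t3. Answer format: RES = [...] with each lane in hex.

RES = [0x01, 0xab, 0x47, 0x01]

  t0: 01 ab a1 47
  t1: 47 01 a1 ab
  t2: a1 ab 47 01
  t3: 01 ab 47 01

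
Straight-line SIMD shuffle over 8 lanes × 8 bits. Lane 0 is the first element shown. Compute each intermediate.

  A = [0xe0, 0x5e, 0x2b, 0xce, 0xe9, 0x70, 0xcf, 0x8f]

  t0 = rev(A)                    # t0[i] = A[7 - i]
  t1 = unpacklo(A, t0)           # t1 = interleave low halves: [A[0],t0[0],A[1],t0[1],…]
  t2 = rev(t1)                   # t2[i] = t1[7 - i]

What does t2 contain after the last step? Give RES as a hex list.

  t0: 8f cf 70 e9 ce 2b 5e e0
  t1: e0 8f 5e cf 2b 70 ce e9
  t2: e9 ce 70 2b cf 5e 8f e0

RES = [ 0xe9  0xce  0x70  0x2b  0xcf  0x5e  0x8f  0xe0 ]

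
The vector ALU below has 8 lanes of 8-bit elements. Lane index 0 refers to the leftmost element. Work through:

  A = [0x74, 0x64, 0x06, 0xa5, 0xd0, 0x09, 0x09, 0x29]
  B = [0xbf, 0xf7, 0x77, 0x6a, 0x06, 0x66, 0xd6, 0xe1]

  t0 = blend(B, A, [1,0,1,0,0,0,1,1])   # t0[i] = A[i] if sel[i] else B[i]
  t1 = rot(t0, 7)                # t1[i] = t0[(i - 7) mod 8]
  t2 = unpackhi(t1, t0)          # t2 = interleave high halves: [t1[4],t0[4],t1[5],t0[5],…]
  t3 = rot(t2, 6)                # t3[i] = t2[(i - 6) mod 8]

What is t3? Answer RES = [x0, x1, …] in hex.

RES = [0x09, 0x66, 0x29, 0x09, 0x74, 0x29, 0x66, 0x06]

→ t0 |74|f7|06|6a|06|66|09|29|
→ t1 |f7|06|6a|06|66|09|29|74|
→ t2 |66|06|09|66|29|09|74|29|
→ t3 |09|66|29|09|74|29|66|06|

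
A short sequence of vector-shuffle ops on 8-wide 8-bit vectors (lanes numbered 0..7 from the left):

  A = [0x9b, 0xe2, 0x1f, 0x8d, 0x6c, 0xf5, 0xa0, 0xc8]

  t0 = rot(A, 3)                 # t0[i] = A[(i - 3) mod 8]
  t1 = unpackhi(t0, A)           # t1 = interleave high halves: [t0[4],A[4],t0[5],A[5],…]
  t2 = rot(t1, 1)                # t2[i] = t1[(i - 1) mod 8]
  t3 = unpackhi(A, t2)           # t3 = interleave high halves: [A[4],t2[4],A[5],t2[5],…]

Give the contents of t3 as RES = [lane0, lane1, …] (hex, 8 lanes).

RES = [0x6c, 0xf5, 0xf5, 0x8d, 0xa0, 0xa0, 0xc8, 0x6c]

t0 = [0xf5, 0xa0, 0xc8, 0x9b, 0xe2, 0x1f, 0x8d, 0x6c]
t1 = [0xe2, 0x6c, 0x1f, 0xf5, 0x8d, 0xa0, 0x6c, 0xc8]
t2 = [0xc8, 0xe2, 0x6c, 0x1f, 0xf5, 0x8d, 0xa0, 0x6c]
t3 = [0x6c, 0xf5, 0xf5, 0x8d, 0xa0, 0xa0, 0xc8, 0x6c]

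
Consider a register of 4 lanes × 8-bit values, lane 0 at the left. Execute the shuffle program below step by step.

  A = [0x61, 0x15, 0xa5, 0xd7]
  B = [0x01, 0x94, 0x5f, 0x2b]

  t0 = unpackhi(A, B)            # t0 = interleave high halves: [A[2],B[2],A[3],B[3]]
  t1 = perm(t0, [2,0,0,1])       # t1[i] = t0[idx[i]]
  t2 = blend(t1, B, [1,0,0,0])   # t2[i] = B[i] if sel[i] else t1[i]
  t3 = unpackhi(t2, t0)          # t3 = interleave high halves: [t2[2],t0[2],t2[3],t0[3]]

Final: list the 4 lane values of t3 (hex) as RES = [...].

RES = [ 0xa5  0xd7  0x5f  0x2b ]

  t0: a5 5f d7 2b
  t1: d7 a5 a5 5f
  t2: 01 a5 a5 5f
  t3: a5 d7 5f 2b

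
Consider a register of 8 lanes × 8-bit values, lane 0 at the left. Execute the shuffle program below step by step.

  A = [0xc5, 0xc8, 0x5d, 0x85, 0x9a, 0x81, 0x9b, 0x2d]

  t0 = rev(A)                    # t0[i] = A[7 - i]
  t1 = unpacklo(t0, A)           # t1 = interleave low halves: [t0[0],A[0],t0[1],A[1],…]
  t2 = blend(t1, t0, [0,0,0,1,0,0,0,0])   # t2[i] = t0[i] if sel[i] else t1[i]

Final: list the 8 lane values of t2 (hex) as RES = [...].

RES = [0x2d, 0xc5, 0x9b, 0x9a, 0x81, 0x5d, 0x9a, 0x85]

→ t0 |2d|9b|81|9a|85|5d|c8|c5|
→ t1 |2d|c5|9b|c8|81|5d|9a|85|
→ t2 |2d|c5|9b|9a|81|5d|9a|85|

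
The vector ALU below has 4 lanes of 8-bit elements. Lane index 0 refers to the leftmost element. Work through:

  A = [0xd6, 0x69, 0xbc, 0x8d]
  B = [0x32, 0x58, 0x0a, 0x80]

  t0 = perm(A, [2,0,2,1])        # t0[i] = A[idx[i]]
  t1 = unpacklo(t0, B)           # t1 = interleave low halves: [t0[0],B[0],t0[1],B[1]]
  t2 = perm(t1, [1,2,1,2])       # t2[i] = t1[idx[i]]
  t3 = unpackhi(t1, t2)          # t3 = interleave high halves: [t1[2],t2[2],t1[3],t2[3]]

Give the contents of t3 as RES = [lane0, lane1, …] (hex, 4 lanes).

RES = [0xd6, 0x32, 0x58, 0xd6]

t0 = [0xbc, 0xd6, 0xbc, 0x69]
t1 = [0xbc, 0x32, 0xd6, 0x58]
t2 = [0x32, 0xd6, 0x32, 0xd6]
t3 = [0xd6, 0x32, 0x58, 0xd6]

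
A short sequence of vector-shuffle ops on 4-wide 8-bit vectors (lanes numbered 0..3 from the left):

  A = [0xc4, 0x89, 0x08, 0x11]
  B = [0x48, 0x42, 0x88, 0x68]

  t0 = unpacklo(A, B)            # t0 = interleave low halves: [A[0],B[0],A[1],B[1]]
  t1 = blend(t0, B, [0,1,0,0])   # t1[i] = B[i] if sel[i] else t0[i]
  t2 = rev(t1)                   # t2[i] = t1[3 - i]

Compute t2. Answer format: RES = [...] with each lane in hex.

t0 = [0xc4, 0x48, 0x89, 0x42]
t1 = [0xc4, 0x42, 0x89, 0x42]
t2 = [0x42, 0x89, 0x42, 0xc4]

RES = [ 0x42  0x89  0x42  0xc4 ]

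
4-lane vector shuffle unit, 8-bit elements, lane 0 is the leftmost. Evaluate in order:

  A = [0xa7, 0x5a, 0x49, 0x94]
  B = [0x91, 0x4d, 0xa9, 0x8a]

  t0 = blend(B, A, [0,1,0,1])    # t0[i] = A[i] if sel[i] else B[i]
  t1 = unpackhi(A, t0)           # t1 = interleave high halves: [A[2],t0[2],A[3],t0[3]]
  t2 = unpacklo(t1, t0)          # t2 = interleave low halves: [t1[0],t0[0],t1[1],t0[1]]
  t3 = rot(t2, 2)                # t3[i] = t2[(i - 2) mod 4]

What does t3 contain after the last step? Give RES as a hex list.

RES = [0xa9, 0x5a, 0x49, 0x91]

→ t0 |91|5a|a9|94|
→ t1 |49|a9|94|94|
→ t2 |49|91|a9|5a|
→ t3 |a9|5a|49|91|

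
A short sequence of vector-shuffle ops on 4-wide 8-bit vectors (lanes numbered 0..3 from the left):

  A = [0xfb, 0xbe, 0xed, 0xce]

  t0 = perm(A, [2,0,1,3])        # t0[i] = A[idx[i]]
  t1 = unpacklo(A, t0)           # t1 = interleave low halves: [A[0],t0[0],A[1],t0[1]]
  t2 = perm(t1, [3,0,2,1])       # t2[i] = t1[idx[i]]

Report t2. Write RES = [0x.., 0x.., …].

→ t0 |ed|fb|be|ce|
→ t1 |fb|ed|be|fb|
→ t2 |fb|fb|be|ed|

RES = [ 0xfb  0xfb  0xbe  0xed ]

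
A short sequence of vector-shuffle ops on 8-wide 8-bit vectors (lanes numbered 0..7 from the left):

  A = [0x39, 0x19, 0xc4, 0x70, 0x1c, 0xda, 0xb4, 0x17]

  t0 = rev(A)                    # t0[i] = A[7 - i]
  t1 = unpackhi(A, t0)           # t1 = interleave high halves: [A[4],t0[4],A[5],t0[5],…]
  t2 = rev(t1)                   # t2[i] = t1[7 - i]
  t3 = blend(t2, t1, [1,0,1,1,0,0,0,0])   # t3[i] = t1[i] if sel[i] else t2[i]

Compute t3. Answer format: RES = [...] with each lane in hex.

→ t0 |17|b4|da|1c|70|c4|19|39|
→ t1 |1c|70|da|c4|b4|19|17|39|
→ t2 |39|17|19|b4|c4|da|70|1c|
→ t3 |1c|17|da|c4|c4|da|70|1c|

RES = [ 0x1c  0x17  0xda  0xc4  0xc4  0xda  0x70  0x1c ]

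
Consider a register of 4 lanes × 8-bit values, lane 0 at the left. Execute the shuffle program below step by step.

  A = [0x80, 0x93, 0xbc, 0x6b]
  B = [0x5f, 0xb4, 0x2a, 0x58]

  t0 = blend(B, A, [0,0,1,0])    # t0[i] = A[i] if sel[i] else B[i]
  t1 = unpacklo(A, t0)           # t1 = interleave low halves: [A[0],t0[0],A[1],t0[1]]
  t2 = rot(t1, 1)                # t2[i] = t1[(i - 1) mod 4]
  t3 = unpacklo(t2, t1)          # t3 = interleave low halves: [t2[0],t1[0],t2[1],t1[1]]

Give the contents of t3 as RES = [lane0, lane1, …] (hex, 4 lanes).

RES = [ 0xb4  0x80  0x80  0x5f ]

  t0: 5f b4 bc 58
  t1: 80 5f 93 b4
  t2: b4 80 5f 93
  t3: b4 80 80 5f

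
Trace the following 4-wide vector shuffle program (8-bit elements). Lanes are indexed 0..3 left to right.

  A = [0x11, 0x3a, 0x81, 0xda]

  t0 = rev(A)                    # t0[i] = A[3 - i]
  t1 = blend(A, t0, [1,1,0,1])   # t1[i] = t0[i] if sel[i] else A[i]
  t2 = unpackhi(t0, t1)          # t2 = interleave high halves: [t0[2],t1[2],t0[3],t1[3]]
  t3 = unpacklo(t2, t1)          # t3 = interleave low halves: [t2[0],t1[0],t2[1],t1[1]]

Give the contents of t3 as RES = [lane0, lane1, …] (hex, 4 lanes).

  t0: da 81 3a 11
  t1: da 81 81 11
  t2: 3a 81 11 11
  t3: 3a da 81 81

RES = [0x3a, 0xda, 0x81, 0x81]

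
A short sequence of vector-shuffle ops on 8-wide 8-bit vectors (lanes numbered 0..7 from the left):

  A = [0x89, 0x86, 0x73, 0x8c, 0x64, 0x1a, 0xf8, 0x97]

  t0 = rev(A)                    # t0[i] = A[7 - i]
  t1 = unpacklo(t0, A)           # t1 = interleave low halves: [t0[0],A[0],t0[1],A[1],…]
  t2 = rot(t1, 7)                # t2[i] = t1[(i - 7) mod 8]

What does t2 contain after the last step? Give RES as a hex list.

RES = [ 0x89  0xf8  0x86  0x1a  0x73  0x64  0x8c  0x97 ]

t0 = [0x97, 0xf8, 0x1a, 0x64, 0x8c, 0x73, 0x86, 0x89]
t1 = [0x97, 0x89, 0xf8, 0x86, 0x1a, 0x73, 0x64, 0x8c]
t2 = [0x89, 0xf8, 0x86, 0x1a, 0x73, 0x64, 0x8c, 0x97]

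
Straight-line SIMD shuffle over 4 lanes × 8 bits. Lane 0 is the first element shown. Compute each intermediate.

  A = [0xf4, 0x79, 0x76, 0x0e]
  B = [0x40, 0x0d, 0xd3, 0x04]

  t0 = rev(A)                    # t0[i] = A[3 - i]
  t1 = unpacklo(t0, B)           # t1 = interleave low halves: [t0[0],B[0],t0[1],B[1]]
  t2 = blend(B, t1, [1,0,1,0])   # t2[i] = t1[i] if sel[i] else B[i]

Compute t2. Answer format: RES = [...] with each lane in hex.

  t0: 0e 76 79 f4
  t1: 0e 40 76 0d
  t2: 0e 0d 76 04

RES = [ 0x0e  0x0d  0x76  0x04 ]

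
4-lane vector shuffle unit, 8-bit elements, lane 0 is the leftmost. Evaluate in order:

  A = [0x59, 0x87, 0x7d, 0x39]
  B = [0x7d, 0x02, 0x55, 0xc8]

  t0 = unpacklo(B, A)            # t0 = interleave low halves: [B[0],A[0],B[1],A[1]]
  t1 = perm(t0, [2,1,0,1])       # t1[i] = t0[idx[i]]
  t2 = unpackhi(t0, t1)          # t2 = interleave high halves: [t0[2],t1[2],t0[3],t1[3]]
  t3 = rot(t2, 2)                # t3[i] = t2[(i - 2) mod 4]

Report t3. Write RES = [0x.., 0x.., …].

  t0: 7d 59 02 87
  t1: 02 59 7d 59
  t2: 02 7d 87 59
  t3: 87 59 02 7d

RES = [ 0x87  0x59  0x02  0x7d ]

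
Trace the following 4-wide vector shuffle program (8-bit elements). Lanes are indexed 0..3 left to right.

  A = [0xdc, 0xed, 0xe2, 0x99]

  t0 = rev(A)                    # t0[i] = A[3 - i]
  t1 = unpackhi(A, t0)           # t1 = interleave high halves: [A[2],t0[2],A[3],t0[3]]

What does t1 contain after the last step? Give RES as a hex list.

  t0: 99 e2 ed dc
  t1: e2 ed 99 dc

RES = [ 0xe2  0xed  0x99  0xdc ]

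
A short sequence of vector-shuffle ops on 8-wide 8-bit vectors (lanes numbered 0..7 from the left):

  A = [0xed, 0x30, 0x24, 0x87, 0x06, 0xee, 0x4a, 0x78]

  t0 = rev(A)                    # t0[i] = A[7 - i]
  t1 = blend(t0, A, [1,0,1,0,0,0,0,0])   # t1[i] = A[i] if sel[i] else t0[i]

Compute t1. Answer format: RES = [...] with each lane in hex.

t0 = [0x78, 0x4a, 0xee, 0x06, 0x87, 0x24, 0x30, 0xed]
t1 = [0xed, 0x4a, 0x24, 0x06, 0x87, 0x24, 0x30, 0xed]

RES = [ 0xed  0x4a  0x24  0x06  0x87  0x24  0x30  0xed ]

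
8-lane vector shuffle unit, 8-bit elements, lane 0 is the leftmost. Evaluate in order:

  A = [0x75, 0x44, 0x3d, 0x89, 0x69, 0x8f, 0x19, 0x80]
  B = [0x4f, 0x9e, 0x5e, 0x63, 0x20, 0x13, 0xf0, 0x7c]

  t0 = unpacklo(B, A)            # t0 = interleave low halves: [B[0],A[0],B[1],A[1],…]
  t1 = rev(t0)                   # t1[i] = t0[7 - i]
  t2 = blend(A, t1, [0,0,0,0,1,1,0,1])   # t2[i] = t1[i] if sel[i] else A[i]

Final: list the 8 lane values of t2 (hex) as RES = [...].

t0 = [0x4f, 0x75, 0x9e, 0x44, 0x5e, 0x3d, 0x63, 0x89]
t1 = [0x89, 0x63, 0x3d, 0x5e, 0x44, 0x9e, 0x75, 0x4f]
t2 = [0x75, 0x44, 0x3d, 0x89, 0x44, 0x9e, 0x19, 0x4f]

RES = [ 0x75  0x44  0x3d  0x89  0x44  0x9e  0x19  0x4f ]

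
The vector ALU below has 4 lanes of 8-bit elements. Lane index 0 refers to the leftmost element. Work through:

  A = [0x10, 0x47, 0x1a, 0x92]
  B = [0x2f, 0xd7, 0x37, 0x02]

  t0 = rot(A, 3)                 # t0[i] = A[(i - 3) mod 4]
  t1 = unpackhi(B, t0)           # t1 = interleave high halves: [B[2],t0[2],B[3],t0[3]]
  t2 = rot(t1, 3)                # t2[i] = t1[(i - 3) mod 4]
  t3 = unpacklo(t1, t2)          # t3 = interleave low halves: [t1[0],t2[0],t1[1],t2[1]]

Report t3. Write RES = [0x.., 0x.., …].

t0 = [0x47, 0x1a, 0x92, 0x10]
t1 = [0x37, 0x92, 0x02, 0x10]
t2 = [0x92, 0x02, 0x10, 0x37]
t3 = [0x37, 0x92, 0x92, 0x02]

RES = [ 0x37  0x92  0x92  0x02 ]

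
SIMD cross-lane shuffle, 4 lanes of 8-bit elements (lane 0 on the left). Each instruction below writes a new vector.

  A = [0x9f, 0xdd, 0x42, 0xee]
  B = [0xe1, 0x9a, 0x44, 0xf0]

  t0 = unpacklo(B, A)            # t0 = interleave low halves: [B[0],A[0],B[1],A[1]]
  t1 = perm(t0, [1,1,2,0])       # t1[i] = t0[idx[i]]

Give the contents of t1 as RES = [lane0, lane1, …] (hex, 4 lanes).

RES = [0x9f, 0x9f, 0x9a, 0xe1]

→ t0 |e1|9f|9a|dd|
→ t1 |9f|9f|9a|e1|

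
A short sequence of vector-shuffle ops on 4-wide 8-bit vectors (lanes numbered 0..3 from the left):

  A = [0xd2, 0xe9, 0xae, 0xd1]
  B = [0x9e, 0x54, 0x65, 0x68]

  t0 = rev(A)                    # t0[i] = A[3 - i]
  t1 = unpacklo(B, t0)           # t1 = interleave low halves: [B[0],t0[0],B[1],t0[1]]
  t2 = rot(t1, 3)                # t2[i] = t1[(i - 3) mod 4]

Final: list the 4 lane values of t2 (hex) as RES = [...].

→ t0 |d1|ae|e9|d2|
→ t1 |9e|d1|54|ae|
→ t2 |d1|54|ae|9e|

RES = [0xd1, 0x54, 0xae, 0x9e]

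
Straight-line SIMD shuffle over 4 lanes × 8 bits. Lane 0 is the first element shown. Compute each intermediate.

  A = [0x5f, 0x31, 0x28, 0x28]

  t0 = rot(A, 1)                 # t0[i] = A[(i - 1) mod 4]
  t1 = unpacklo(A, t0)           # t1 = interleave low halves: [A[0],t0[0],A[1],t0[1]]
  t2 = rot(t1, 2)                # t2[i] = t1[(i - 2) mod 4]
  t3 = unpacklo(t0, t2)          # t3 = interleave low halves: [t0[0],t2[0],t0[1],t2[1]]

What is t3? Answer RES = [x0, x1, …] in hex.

t0 = [0x28, 0x5f, 0x31, 0x28]
t1 = [0x5f, 0x28, 0x31, 0x5f]
t2 = [0x31, 0x5f, 0x5f, 0x28]
t3 = [0x28, 0x31, 0x5f, 0x5f]

RES = [ 0x28  0x31  0x5f  0x5f ]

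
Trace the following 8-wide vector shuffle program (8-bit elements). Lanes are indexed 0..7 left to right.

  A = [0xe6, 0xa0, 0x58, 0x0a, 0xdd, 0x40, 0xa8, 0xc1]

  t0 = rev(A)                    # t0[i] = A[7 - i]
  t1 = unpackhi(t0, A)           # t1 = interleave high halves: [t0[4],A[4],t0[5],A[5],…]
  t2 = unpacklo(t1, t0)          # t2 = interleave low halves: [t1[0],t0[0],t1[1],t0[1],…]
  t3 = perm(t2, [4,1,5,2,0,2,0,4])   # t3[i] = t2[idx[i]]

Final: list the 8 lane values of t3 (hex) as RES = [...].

RES = [ 0x58  0xc1  0x40  0xdd  0x0a  0xdd  0x0a  0x58 ]

→ t0 |c1|a8|40|dd|0a|58|a0|e6|
→ t1 |0a|dd|58|40|a0|a8|e6|c1|
→ t2 |0a|c1|dd|a8|58|40|40|dd|
→ t3 |58|c1|40|dd|0a|dd|0a|58|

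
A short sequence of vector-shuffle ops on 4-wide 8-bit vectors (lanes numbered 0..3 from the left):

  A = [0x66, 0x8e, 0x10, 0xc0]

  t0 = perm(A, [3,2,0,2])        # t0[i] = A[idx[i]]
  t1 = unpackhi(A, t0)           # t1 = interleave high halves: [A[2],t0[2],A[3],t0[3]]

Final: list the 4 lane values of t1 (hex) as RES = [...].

→ t0 |c0|10|66|10|
→ t1 |10|66|c0|10|

RES = [ 0x10  0x66  0xc0  0x10 ]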